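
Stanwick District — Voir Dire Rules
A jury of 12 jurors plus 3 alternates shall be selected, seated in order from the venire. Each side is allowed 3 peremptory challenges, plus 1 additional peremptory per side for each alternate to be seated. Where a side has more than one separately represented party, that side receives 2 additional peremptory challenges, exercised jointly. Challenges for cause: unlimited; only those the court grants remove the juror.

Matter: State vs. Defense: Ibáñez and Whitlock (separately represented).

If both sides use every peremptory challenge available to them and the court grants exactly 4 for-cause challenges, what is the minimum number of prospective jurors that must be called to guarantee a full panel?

Seats to fill: 12 + 3 alternates = 15.
Peremptories — State: 3 + 1×3 = 6; Defense: 3 + 1×3 + 2 = 8; total 14.
For-cause removals: 4.
Minimum venire: 15 + 14 + 4 = 33.

33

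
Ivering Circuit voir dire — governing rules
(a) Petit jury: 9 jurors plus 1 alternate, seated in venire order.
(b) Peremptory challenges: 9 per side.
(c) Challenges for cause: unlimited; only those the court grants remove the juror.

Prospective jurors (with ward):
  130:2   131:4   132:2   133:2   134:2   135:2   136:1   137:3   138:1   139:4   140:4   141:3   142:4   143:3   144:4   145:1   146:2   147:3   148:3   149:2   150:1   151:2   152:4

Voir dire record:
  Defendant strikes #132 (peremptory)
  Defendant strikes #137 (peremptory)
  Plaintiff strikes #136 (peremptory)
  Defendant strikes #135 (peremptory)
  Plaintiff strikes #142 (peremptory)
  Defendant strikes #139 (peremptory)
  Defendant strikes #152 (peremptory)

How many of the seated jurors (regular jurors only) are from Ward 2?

Removed: #132, #135, #136, #137, #139, #142, #152.
Seated jurors 1–9: #130, #131, #133, #134, #138, #140, #141, #143, #144 (alternates #145 not counted).
Of those, in Ward 2: #130, #133, #134 → 3.

3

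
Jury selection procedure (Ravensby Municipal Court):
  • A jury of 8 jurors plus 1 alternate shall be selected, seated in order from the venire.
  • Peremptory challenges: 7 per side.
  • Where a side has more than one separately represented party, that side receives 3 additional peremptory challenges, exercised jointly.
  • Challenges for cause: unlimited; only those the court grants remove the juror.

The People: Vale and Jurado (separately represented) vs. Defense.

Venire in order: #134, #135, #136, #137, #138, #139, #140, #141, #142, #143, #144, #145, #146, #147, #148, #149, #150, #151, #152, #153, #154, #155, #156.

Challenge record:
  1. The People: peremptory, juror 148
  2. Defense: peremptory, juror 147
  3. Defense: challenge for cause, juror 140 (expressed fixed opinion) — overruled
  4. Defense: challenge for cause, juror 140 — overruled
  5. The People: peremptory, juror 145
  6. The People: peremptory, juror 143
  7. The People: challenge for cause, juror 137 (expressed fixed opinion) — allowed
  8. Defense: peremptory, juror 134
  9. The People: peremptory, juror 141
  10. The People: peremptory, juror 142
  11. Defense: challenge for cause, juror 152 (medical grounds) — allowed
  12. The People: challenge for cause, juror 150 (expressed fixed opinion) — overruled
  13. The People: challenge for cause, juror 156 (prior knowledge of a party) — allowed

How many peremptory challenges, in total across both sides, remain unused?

10

The People allotment: 7 base + 3 multi-party = 10. Defense allotment: 7.
The People peremptories used: #148, #145, #143, #141, #142 — 5 (for-cause on #137, #150, #156 don't count).
Defense peremptories used: #147, #134 — 2 (for-cause on #140, #140, #152 don't count).
Remaining: (10 − 5) + (7 − 2) = 10.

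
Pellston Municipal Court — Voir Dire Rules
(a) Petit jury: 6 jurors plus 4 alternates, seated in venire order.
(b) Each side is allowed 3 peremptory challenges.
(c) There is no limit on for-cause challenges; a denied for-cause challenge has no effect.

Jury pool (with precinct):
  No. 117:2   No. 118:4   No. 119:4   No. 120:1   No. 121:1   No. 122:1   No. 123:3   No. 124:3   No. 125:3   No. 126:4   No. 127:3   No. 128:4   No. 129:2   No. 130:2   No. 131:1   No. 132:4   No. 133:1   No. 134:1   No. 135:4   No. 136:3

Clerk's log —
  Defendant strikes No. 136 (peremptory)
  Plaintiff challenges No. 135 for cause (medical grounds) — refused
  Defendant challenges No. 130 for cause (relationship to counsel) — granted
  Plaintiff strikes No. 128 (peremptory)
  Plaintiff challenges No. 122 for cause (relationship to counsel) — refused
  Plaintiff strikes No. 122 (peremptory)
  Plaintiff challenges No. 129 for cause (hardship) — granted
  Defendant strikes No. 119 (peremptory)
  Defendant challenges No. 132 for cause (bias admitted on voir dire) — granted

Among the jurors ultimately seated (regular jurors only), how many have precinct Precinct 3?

2

Removed: #119, #122, #128, #129, #130, #132, #136.
Seated jurors 1–6: #117, #118, #120, #121, #123, #124 (alternates #125, #126, #127, #131 not counted).
Of those, in Precinct 3: #123, #124 → 2.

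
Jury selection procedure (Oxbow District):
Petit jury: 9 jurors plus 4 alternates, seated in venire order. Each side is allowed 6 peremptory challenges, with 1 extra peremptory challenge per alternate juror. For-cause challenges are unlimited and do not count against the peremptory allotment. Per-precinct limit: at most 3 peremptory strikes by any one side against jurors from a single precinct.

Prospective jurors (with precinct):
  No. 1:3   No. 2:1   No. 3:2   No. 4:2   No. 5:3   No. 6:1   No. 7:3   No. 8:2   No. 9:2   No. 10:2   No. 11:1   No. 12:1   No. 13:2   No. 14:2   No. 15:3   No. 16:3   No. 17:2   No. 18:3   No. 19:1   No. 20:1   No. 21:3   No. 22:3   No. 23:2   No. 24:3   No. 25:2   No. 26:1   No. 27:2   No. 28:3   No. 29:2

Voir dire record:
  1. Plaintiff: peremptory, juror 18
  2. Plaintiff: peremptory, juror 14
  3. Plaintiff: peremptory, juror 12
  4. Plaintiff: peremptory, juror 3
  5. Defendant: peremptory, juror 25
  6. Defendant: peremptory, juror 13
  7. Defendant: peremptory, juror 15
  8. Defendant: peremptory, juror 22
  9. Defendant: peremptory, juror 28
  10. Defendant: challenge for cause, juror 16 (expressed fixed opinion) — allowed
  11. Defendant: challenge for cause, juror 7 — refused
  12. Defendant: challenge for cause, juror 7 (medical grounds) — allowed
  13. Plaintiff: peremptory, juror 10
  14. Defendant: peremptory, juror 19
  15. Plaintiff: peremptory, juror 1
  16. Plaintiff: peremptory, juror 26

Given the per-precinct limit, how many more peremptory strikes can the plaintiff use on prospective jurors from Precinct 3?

1

Plaintiff peremptories so far: #18, #14, #12, #3, #10, #1, #26 — 7 of 10 used, 3 left overall.
Against Precinct 3: #18, #1 — 2 used; per-precinct cap 3 leaves 1.
Binding limit: min(3, 1) = 1.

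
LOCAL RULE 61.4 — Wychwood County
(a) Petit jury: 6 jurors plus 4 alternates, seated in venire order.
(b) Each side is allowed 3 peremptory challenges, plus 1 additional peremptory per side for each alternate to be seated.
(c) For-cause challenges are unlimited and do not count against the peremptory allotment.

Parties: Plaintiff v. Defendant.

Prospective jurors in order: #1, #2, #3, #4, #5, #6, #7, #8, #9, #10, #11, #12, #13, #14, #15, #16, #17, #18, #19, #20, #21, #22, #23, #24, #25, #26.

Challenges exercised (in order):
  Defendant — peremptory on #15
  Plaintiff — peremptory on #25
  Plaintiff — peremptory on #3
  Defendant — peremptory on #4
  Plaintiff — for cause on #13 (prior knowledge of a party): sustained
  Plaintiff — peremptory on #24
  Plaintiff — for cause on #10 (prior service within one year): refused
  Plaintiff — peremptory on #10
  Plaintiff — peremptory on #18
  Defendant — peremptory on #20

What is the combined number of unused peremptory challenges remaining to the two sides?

Plaintiff allotment: 3 base + 1 × 4 alternates = 7. Defendant allotment: 3 base + 1 × 4 alternates = 7.
Plaintiff peremptories used: #25, #3, #24, #10, #18 — 5 (for-cause on #13, #10 don't count).
Defendant peremptories used: #15, #4, #20 — 3.
Remaining: (7 − 5) + (7 − 3) = 6.

6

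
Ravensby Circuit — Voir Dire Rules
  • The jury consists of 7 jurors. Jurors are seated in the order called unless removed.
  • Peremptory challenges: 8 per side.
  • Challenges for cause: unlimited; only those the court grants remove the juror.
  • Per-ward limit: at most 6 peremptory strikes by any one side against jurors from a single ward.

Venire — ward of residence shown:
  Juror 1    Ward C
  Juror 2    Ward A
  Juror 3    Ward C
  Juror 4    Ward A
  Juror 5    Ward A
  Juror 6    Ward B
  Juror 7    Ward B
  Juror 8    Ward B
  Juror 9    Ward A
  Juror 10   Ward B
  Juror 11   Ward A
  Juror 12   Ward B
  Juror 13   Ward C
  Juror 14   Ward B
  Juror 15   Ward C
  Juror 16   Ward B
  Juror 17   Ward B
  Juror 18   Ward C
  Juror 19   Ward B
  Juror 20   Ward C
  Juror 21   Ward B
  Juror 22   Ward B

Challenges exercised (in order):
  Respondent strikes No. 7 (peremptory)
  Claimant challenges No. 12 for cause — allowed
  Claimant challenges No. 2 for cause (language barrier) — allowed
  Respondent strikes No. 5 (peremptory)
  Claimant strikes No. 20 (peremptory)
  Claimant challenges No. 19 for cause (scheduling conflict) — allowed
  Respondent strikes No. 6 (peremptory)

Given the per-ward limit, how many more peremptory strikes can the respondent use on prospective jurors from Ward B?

4

Respondent peremptories so far: #7, #5, #6 — 3 of 8 used, 5 left overall.
Against Ward B: #7, #6 — 2 used; per-ward cap 6 leaves 4.
Binding limit: min(5, 4) = 4.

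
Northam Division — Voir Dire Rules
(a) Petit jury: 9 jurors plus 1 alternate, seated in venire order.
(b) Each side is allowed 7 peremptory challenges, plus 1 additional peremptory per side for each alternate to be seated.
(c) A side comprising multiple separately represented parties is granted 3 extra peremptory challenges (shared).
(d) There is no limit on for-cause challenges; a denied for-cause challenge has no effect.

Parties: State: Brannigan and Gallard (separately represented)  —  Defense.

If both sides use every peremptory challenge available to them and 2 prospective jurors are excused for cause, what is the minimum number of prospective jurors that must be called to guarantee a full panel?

31

Seats to fill: 9 + 1 alternates = 10.
Peremptories — State: 7 + 1×1 + 3 = 11; Defense: 7 + 1×1 = 8; total 19.
For-cause removals: 2.
Minimum venire: 10 + 19 + 2 = 31.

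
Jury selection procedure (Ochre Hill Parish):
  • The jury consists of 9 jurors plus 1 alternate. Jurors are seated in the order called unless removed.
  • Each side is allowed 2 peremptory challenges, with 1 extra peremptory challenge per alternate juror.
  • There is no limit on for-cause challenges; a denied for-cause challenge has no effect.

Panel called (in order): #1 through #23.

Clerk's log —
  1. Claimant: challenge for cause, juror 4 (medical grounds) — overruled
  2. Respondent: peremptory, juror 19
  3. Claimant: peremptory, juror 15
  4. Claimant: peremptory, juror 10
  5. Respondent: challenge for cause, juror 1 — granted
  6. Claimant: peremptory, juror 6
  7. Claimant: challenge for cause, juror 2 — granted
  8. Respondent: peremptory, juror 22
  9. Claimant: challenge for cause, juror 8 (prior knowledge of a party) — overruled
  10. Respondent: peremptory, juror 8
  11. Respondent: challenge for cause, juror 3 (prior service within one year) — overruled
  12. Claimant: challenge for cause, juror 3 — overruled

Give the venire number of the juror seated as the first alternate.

Removed: #1, #2, #6, #8, #10, #15, #19, #22. (#3, #4 stay — for-cause denied.)
Seating in order: seats 1–9 → #3, #4, #5, #7, #9, #11, #12, #13, #14; alternates → #16.
So alternate 1 is #16.

16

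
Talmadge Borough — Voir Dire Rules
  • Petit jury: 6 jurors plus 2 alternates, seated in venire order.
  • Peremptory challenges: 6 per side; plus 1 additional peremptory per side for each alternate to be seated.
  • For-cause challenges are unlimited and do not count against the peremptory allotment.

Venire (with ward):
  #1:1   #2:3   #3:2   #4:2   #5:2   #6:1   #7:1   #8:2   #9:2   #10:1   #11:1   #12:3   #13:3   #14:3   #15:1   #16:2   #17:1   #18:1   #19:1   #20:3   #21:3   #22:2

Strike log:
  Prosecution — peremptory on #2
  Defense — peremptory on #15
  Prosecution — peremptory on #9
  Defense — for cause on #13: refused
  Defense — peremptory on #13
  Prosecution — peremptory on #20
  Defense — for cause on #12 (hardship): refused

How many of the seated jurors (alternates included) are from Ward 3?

Removed: #2, #9, #13, #15, #20.
Seated (8 incl. alternates): #1, #3, #4, #5, #6, #7, #8, #10.
None of those are in Ward 3 → 0.

0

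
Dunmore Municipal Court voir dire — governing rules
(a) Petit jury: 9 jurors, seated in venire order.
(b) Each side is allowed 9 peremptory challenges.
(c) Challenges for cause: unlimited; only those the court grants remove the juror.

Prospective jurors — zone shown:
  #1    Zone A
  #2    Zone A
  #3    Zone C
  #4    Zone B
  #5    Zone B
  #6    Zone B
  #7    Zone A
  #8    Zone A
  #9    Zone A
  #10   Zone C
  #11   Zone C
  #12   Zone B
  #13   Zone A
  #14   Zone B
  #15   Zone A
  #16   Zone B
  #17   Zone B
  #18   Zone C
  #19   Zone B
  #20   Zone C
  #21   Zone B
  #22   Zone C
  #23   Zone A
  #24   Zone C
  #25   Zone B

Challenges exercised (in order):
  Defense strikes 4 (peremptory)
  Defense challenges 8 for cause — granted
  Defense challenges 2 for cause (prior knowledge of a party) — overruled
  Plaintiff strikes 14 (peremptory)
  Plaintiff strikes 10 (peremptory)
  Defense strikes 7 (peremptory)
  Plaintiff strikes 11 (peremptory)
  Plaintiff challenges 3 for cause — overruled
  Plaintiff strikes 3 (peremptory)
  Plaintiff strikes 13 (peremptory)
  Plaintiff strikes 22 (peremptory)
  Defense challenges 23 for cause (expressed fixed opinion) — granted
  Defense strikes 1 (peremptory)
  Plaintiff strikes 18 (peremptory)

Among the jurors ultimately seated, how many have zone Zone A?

3

Removed: #1, #3, #4, #7, #8, #10, #11, #13, #14, #18, #22, #23.
Seated jurors 1–9: #2, #5, #6, #9, #12, #15, #16, #17, #19.
Of those, in Zone A: #2, #9, #15 → 3.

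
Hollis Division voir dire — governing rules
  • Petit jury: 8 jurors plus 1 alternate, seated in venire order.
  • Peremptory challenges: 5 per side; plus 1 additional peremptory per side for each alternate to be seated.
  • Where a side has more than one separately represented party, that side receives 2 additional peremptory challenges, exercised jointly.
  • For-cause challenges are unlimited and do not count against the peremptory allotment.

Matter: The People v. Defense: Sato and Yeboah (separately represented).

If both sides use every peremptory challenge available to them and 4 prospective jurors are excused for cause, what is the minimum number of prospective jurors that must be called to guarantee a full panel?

Seats to fill: 8 + 1 alternates = 9.
Peremptories — The People: 5 + 1×1 = 6; Defense: 5 + 1×1 + 2 = 8; total 14.
For-cause removals: 4.
Minimum venire: 9 + 14 + 4 = 27.

27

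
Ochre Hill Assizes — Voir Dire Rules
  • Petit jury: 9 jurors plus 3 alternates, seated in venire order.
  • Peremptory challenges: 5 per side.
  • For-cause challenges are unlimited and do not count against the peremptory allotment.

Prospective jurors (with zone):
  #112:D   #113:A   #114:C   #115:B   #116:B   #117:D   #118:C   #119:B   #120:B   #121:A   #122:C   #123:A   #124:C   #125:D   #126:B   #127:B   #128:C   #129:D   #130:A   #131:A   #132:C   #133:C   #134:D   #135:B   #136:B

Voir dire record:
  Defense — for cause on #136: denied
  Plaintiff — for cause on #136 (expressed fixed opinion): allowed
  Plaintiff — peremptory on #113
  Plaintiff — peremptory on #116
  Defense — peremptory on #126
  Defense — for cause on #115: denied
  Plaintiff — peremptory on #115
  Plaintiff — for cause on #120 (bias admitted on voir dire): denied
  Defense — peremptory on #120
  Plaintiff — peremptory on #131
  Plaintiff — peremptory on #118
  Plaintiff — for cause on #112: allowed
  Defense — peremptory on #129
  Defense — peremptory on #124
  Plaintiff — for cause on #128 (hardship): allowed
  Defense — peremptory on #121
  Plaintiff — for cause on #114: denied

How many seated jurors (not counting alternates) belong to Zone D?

2

Removed: #112, #113, #115, #116, #118, #120, #121, #124, #126, #128, #129, #131, #136.
Seated jurors 1–9: #114, #117, #119, #122, #123, #125, #127, #130, #132 (alternates #133, #134, #135 not counted).
Of those, in Zone D: #117, #125 → 2.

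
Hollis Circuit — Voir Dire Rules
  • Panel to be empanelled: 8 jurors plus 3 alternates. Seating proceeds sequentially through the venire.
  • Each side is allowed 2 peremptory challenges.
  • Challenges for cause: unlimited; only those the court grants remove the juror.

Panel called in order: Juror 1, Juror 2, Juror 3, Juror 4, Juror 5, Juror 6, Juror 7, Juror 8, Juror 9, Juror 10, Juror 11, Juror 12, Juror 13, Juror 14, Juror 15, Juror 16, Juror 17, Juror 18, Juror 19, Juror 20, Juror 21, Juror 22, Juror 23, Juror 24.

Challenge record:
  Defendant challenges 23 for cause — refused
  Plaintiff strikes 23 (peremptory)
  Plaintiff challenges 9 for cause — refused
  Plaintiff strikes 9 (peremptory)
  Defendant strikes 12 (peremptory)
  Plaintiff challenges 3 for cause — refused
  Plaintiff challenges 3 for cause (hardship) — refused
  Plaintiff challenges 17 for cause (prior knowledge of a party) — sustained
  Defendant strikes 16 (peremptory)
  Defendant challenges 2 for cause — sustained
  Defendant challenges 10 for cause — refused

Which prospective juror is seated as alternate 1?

Removed: #2, #9, #12, #16, #17, #23. (#3, #10 stay — for-cause denied.)
Filling seats in venire order through position 9: #1, #3, #4, #5, #6, #7, #8, #10, #11.
So alternate 1 is #11.

11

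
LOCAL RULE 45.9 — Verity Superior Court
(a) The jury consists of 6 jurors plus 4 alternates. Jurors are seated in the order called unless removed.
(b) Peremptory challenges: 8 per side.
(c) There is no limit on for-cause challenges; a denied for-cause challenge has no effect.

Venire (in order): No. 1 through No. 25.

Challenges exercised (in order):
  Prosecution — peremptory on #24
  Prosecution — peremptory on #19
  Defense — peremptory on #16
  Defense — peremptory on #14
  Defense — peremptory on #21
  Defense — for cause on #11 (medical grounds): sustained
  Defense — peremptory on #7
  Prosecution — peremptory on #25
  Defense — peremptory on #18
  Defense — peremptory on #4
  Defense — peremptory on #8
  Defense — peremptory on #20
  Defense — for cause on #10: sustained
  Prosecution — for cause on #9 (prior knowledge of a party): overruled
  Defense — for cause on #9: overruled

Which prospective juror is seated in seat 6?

Removed: #4, #7, #8, #10, #11, #14, #16, #18, #19, #20, #21, #24, #25. (#9 stays — for-cause denied.)
Seating in order: seats 1–6 → #1, #2, #3, #5, #6, #9; alternates → #12, #13, #15, #17.
So seat 6 is #9.

9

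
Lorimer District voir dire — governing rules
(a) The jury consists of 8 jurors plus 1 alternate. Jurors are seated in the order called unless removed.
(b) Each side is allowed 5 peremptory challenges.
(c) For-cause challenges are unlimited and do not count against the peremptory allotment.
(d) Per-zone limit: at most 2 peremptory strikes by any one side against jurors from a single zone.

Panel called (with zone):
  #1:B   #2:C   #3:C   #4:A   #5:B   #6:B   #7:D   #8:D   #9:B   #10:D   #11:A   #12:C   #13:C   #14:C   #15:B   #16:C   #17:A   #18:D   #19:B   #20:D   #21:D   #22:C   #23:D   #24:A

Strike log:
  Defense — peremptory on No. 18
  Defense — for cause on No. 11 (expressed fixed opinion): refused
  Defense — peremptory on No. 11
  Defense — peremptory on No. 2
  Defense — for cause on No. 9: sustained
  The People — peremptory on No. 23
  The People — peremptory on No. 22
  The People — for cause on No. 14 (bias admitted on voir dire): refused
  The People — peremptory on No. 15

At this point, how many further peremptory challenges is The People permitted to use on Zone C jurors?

The People peremptories so far: #23, #22, #15 — 3 of 5 used, 2 left overall.
Against Zone C: #22 — 1 used; per-zone cap 2 leaves 1.
Binding limit: min(2, 1) = 1.

1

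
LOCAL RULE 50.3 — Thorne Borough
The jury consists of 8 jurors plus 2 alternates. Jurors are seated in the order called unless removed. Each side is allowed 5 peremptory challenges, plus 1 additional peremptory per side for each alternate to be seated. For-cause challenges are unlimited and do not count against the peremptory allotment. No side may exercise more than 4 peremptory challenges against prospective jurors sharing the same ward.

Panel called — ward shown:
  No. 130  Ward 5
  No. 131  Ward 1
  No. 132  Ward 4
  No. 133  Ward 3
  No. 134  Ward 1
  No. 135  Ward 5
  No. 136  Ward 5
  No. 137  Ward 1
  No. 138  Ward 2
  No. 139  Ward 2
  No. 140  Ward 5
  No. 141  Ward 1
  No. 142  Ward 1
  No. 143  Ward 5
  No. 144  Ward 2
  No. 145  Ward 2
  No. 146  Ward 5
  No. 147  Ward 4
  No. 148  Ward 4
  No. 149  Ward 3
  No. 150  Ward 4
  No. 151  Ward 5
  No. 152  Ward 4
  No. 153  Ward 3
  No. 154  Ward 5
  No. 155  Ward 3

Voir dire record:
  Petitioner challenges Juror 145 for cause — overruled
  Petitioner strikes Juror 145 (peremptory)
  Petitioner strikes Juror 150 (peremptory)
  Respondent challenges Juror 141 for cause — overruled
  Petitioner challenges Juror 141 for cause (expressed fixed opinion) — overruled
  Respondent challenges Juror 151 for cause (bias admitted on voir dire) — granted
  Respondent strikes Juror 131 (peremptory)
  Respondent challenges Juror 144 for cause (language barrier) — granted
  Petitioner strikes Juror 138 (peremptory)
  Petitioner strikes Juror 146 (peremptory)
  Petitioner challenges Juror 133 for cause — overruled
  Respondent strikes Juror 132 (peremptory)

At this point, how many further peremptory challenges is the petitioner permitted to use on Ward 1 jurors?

Petitioner peremptories so far: #145, #150, #138, #146 — 4 of 7 used, 3 left overall.
Against Ward 1: none yet — per-ward cap 4 leaves 4.
Binding limit: min(3, 4) = 3.

3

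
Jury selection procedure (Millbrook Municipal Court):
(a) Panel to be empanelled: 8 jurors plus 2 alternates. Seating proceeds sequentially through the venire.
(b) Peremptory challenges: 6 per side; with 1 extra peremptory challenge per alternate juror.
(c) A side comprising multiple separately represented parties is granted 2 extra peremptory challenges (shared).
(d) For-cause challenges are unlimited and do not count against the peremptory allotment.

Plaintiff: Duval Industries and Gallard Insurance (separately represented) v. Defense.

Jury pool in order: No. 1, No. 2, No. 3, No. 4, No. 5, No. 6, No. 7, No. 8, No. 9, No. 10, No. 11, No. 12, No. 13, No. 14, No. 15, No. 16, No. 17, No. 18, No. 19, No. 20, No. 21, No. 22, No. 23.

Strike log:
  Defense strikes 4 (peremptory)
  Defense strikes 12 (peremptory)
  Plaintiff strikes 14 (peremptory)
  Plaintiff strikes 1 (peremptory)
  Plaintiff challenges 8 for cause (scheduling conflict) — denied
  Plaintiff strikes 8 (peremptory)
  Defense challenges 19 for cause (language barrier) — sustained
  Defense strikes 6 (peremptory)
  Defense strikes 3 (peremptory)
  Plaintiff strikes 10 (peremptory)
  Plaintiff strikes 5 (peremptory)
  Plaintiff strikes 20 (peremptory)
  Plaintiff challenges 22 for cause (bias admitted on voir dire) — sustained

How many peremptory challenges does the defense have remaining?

4

Defense allotment: 6 base + 1 × 2 alternates = 8.
Defense peremptories used: #4, #12, #6, #3 — 4 (the for-cause on #19 doesn't count).
Remaining: 8 − 4 = 4.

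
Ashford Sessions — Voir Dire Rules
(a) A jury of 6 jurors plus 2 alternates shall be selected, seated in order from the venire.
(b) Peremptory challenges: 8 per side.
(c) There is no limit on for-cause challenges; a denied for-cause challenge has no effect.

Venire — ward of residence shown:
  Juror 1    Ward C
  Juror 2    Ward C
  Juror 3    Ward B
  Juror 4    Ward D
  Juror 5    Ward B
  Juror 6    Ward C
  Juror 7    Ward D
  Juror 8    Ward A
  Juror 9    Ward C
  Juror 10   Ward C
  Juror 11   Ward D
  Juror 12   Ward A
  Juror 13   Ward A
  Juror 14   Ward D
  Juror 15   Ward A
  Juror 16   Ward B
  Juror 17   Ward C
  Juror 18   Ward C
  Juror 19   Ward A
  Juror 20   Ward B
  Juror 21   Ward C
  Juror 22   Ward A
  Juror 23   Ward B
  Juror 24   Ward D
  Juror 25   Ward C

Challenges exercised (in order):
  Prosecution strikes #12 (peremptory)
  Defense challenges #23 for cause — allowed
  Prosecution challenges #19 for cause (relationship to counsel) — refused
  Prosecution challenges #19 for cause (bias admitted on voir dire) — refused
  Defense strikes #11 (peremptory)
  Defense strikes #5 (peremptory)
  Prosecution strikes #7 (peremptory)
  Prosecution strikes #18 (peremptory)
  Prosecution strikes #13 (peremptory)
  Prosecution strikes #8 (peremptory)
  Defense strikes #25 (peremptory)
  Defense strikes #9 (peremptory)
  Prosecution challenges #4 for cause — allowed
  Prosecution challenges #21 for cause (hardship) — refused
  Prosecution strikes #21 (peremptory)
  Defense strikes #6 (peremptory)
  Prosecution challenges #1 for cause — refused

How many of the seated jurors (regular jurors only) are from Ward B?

1

Removed: #4, #5, #6, #7, #8, #9, #11, #12, #13, #18, #21, #23, #25.
Seated jurors 1–6: #1, #2, #3, #10, #14, #15 (alternates #16, #17 not counted).
Of those, in Ward B: #3 → 1.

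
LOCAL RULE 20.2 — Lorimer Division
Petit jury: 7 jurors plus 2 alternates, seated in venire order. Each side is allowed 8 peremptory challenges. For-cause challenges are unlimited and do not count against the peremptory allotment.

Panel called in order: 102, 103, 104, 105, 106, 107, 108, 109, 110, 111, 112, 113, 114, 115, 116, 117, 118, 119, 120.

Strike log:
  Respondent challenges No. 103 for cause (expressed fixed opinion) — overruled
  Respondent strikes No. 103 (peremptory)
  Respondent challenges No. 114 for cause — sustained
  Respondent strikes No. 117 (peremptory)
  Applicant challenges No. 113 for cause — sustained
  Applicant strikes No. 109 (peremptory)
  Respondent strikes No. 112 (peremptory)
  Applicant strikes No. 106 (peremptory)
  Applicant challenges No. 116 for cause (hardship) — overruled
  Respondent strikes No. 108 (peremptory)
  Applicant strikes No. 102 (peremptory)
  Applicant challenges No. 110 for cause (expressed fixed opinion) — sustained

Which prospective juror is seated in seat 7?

118

Removed: #102, #103, #106, #108, #109, #110, #112, #113, #114, #117. (#116 stays — for-cause denied.)
Filling seats in venire order through position 7: #104, #105, #107, #111, #115, #116, #118.
So seat 7 is #118.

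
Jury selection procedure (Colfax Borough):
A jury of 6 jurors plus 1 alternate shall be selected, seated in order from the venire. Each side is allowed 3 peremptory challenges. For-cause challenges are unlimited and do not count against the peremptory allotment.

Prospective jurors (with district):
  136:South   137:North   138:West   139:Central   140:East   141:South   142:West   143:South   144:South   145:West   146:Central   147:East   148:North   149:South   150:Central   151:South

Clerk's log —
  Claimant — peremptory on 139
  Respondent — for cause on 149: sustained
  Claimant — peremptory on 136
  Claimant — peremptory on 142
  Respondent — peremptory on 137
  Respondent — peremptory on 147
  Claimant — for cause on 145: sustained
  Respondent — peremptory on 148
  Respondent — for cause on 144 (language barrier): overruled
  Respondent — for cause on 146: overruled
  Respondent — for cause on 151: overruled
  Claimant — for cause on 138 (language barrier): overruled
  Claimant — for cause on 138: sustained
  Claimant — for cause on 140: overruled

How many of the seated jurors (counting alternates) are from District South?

4

Removed: #136, #137, #138, #139, #142, #145, #147, #148, #149.
Seated (7 incl. alternates): #140, #141, #143, #144, #146, #150, #151.
Of those, in District South: #141, #143, #144, #151 → 4.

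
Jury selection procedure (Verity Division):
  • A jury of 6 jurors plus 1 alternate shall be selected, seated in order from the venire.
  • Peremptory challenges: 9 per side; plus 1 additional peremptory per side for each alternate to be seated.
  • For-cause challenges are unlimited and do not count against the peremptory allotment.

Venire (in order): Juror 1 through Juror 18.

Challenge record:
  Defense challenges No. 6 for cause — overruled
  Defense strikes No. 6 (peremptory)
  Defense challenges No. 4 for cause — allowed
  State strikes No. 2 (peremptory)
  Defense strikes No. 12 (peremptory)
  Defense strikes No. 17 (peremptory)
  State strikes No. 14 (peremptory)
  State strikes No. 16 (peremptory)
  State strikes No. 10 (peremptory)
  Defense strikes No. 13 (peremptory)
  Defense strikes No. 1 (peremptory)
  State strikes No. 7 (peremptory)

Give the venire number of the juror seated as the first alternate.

18

Removed: #1, #2, #4, #6, #7, #10, #12, #13, #14, #16, #17.
Filling seats in venire order through position 7: #3, #5, #8, #9, #11, #15, #18.
So alternate 1 is #18.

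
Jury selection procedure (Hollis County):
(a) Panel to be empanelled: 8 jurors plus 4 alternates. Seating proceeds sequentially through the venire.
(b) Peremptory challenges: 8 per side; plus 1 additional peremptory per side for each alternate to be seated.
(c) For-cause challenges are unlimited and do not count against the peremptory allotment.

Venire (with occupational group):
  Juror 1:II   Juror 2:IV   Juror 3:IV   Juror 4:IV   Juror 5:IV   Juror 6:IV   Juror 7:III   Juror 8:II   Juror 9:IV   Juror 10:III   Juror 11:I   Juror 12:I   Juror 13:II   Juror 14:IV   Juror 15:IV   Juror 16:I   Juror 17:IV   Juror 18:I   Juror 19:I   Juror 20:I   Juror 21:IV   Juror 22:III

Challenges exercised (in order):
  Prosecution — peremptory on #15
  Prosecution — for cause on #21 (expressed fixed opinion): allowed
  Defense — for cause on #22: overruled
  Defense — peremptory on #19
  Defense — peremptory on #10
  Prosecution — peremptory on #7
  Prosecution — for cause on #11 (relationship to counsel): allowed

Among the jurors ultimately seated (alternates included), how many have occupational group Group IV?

7

Removed: #7, #10, #11, #15, #19, #21.
Seated (12 incl. alternates): #1, #2, #3, #4, #5, #6, #8, #9, #12, #13, #14, #16.
Of those, in Group IV: #2, #3, #4, #5, #6, #9, #14 → 7.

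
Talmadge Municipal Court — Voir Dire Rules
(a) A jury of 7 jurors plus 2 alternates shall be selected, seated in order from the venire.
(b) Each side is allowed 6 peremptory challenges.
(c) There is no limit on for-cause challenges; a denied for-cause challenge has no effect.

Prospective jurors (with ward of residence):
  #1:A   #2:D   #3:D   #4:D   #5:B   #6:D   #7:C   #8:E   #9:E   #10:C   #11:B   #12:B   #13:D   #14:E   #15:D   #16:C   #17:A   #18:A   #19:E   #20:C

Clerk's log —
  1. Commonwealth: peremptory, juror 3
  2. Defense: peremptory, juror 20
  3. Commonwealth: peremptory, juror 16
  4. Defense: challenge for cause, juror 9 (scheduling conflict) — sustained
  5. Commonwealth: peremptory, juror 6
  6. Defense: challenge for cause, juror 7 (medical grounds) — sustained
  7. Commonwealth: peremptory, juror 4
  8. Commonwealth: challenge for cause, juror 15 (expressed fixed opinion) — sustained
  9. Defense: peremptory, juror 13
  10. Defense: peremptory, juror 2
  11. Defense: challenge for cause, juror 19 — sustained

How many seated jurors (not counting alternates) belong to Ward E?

Removed: #2, #3, #4, #6, #7, #9, #13, #15, #16, #19, #20.
Seated jurors 1–7: #1, #5, #8, #10, #11, #12, #14 (alternates #17, #18 not counted).
Of those, in Ward E: #8, #14 → 2.

2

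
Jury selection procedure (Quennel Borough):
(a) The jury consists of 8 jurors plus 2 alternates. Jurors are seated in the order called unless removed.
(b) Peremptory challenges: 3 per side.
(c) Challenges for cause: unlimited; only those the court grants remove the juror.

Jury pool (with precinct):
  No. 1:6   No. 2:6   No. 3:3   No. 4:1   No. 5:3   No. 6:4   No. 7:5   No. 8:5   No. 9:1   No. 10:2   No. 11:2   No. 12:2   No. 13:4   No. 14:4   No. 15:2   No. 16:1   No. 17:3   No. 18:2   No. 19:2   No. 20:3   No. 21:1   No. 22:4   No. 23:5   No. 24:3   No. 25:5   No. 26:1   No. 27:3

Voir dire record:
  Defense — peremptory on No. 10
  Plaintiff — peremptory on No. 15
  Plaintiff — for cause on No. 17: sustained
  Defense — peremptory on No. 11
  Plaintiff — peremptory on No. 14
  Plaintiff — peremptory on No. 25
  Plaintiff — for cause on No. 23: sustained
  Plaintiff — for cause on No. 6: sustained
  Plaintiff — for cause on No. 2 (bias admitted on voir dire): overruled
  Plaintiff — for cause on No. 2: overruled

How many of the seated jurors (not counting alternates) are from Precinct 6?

Removed: #6, #10, #11, #14, #15, #17, #23, #25.
Seated jurors 1–8: #1, #2, #3, #4, #5, #7, #8, #9 (alternates #12, #13 not counted).
Of those, in Precinct 6: #1, #2 → 2.

2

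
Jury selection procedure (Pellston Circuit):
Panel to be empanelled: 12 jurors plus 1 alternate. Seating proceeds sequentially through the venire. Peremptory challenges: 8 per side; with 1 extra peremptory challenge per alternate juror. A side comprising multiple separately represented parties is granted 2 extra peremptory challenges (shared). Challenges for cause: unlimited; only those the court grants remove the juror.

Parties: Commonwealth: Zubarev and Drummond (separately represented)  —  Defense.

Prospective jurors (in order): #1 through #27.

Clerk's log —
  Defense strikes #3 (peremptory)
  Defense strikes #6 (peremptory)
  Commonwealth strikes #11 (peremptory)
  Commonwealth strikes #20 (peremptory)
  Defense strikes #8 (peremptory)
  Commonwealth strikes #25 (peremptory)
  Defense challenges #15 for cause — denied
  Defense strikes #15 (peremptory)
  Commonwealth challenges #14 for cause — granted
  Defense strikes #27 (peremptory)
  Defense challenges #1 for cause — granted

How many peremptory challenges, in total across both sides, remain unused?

Commonwealth allotment: 8 base + 1 × 1 alternate + 2 multi-party = 11. Defense allotment: 8 base + 1 × 1 alternate = 9.
Commonwealth peremptories used: #11, #20, #25 — 3 (the for-cause on #14 doesn't count).
Defense peremptories used: #3, #6, #8, #15, #27 — 5 (for-cause on #15, #1 don't count).
Remaining: (11 − 3) + (9 − 5) = 12.

12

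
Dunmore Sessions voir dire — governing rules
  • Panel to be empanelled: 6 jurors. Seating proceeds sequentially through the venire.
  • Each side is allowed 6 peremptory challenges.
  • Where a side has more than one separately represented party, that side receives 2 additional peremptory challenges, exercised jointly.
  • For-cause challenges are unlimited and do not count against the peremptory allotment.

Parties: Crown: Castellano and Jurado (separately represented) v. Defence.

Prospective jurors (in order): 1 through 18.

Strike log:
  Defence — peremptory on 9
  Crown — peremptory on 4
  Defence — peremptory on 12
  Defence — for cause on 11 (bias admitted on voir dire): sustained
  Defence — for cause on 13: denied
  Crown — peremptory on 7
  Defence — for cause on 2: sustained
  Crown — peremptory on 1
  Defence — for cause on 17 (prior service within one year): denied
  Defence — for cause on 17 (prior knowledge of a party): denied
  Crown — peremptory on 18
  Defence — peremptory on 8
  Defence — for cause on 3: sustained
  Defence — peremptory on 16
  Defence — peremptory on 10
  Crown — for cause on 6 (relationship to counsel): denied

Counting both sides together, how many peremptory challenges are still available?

Crown allotment: 6 base + 2 multi-party = 8. Defence allotment: 6.
Crown peremptories used: #4, #7, #1, #18 — 4 (the for-cause on #6 doesn't count).
Defence peremptories used: #9, #12, #8, #16, #10 — 5 (for-cause on #11, #13, #2, #17, #17, #3 don't count).
Remaining: (8 − 4) + (6 − 5) = 5.

5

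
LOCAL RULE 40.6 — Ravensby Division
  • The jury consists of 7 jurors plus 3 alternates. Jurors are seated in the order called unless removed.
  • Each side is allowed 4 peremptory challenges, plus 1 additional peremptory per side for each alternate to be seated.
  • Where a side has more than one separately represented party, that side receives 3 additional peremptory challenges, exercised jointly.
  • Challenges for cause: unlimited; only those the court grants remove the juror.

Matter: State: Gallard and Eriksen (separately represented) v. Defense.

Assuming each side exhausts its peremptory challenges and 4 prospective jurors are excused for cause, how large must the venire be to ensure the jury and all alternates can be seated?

Seats to fill: 7 + 3 alternates = 10.
Peremptories — State: 4 + 1×3 + 3 = 10; Defense: 4 + 1×3 = 7; total 17.
For-cause removals: 4.
Minimum venire: 10 + 17 + 4 = 31.

31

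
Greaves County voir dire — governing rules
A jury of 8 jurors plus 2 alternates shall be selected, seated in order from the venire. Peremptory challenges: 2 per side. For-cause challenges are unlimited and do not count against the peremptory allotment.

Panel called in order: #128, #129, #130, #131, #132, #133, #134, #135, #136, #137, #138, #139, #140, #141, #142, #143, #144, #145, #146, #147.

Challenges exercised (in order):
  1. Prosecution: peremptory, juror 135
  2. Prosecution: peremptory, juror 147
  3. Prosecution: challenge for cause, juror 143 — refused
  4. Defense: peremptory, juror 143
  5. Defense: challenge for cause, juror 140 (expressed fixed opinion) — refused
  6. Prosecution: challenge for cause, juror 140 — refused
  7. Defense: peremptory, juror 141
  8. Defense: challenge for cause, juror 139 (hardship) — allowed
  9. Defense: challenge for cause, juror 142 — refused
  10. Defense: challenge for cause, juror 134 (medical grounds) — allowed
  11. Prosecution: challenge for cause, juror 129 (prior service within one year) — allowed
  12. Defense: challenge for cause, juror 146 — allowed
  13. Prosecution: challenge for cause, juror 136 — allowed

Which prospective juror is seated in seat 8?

140

Removed: #129, #134, #135, #136, #139, #141, #143, #146, #147. (#140, #142 stay — for-cause denied.)
Seating in order: seats 1–8 → #128, #130, #131, #132, #133, #137, #138, #140; alternates → #142, #144.
So seat 8 is #140.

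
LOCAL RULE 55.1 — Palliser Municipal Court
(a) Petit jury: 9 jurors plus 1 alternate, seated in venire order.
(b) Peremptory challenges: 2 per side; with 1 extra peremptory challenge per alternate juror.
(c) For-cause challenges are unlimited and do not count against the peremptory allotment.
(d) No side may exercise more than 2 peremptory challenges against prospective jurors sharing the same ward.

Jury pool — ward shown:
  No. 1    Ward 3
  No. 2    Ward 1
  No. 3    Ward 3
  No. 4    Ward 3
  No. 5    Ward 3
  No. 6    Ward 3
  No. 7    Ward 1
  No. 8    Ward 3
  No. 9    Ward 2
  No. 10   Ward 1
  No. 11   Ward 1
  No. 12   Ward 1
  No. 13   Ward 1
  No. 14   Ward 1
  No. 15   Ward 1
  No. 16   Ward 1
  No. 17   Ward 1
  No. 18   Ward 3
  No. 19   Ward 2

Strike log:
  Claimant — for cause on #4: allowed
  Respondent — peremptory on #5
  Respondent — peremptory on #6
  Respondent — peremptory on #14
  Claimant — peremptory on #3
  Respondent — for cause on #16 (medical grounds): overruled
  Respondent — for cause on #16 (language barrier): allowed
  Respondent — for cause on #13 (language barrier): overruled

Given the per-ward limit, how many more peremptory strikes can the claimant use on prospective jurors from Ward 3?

1

Claimant peremptories so far: #3 — 1 of 3 used, 2 left overall.
Against Ward 3: #3 — 1 used; per-ward cap 2 leaves 1.
Binding limit: min(2, 1) = 1.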